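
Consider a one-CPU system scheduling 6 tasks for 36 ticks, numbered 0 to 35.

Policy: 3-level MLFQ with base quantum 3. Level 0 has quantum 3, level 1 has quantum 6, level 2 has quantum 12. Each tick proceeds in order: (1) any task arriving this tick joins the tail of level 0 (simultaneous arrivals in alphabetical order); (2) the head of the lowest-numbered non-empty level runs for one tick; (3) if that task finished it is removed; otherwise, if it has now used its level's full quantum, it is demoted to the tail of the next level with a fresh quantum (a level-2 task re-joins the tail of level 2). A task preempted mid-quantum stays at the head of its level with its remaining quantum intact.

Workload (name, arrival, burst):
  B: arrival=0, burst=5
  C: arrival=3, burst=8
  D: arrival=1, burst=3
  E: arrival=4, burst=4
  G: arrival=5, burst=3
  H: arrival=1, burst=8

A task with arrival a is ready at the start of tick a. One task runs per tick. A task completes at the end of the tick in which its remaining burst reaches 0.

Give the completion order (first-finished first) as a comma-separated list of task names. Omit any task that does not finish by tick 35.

completion order = D, G, B, H, C, E

t=0: L0/L1/L2 = B/-/- → run B
t=1: L0/L1/L2 = BDH/-/- → run B
t=2: L0/L1/L2 = BDH/-/- → run B
t=3: L0/L1/L2 = DHC/B/- → run D
t=4: L0/L1/L2 = DHCE/B/- → run D
t=5: L0/L1/L2 = DHCEG/B/- → run D
t=6: L0/L1/L2 = HCEG/B/- → run H
t=7: L0/L1/L2 = HCEG/B/- → run H
t=8: L0/L1/L2 = HCEG/B/- → run H
t=9: L0/L1/L2 = CEG/BH/- → run C
t=10: L0/L1/L2 = CEG/BH/- → run C
t=11: L0/L1/L2 = CEG/BH/- → run C
t=12: L0/L1/L2 = EG/BHC/- → run E
t=13: L0/L1/L2 = EG/BHC/- → run E
t=14: L0/L1/L2 = EG/BHC/- → run E
t=15: L0/L1/L2 = G/BHCE/- → run G
t=16: L0/L1/L2 = G/BHCE/- → run G
t=17: L0/L1/L2 = G/BHCE/- → run G
t=18: L0/L1/L2 = -/BHCE/- → run B
t=19: L0/L1/L2 = -/BHCE/- → run B
t=20: L0/L1/L2 = -/HCE/- → run H
t=21: L0/L1/L2 = -/HCE/- → run H
t=22: L0/L1/L2 = -/HCE/- → run H
t=23: L0/L1/L2 = -/HCE/- → run H
t=24: L0/L1/L2 = -/HCE/- → run H
t=25: L0/L1/L2 = -/CE/- → run C
t=26: L0/L1/L2 = -/CE/- → run C
t=27: L0/L1/L2 = -/CE/- → run C
t=28: L0/L1/L2 = -/CE/- → run C
t=29: L0/L1/L2 = -/CE/- → run C
t=30: L0/L1/L2 = -/E/- → run E
t=31: (idle)
t=32: (idle)
t=33: (idle)
t=34: (idle)
t=35: (idle)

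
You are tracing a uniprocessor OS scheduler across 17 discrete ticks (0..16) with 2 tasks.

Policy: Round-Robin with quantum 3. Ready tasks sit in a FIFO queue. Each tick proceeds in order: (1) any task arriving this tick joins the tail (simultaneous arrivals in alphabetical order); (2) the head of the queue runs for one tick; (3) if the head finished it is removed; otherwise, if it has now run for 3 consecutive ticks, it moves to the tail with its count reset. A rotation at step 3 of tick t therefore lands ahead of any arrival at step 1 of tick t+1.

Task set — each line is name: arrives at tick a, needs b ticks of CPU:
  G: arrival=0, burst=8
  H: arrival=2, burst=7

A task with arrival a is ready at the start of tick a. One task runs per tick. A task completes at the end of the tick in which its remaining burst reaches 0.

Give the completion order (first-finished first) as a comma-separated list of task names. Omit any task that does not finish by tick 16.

completion order = G, H

t=0: queue=[G] q_used=0 → run G
t=1: queue=[G] q_used=1 → run G
t=2: queue=[G,H] q_used=2 → run G
t=3: queue=[H,G] q_used=0 → run H
t=4: queue=[H,G] q_used=1 → run H
t=5: queue=[H,G] q_used=2 → run H
t=6: queue=[G,H] q_used=0 → run G
t=7: queue=[G,H] q_used=1 → run G
t=8: queue=[G,H] q_used=2 → run G
t=9: queue=[H,G] q_used=0 → run H
t=10: queue=[H,G] q_used=1 → run H
t=11: queue=[H,G] q_used=2 → run H
t=12: queue=[G,H] q_used=0 → run G
t=13: queue=[G,H] q_used=1 → run G
t=14: queue=[H] q_used=0 → run H
t=15: (idle)
t=16: (idle)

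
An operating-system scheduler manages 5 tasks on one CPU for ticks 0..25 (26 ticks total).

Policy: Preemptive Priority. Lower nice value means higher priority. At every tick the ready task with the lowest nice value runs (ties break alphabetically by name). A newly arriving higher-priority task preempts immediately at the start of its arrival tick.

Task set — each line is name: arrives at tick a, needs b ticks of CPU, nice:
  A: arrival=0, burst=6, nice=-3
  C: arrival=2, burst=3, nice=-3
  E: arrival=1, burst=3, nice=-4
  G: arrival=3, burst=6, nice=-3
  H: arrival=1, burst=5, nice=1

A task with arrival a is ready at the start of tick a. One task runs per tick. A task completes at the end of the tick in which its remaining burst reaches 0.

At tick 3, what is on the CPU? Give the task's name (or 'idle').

t=0: ready={A} → run A
t=1: ready={A,E,H} → run E
t=2: ready={A,C,E,H} → run E
t=3: ready={A,C,E,G,H} → run E
t=4: ready={A,C,G,H} → run A
t=5: ready={A,C,G,H} → run A
t=6: ready={A,C,G,H} → run A
t=7: ready={A,C,G,H} → run A
t=8: ready={A,C,G,H} → run A
t=9: ready={C,G,H} → run C
t=10: ready={C,G,H} → run C
t=11: ready={C,G,H} → run C
t=12: ready={G,H} → run G
t=13: ready={G,H} → run G
t=14: ready={G,H} → run G
t=15: ready={G,H} → run G
t=16: ready={G,H} → run G
t=17: ready={G,H} → run G
t=18: ready={H} → run H
t=19: ready={H} → run H
t=20: ready={H} → run H
t=21: ready={H} → run H
t=22: ready={H} → run H
t=23: (idle)
t=24: (idle)
t=25: (idle)

running at tick 3 = E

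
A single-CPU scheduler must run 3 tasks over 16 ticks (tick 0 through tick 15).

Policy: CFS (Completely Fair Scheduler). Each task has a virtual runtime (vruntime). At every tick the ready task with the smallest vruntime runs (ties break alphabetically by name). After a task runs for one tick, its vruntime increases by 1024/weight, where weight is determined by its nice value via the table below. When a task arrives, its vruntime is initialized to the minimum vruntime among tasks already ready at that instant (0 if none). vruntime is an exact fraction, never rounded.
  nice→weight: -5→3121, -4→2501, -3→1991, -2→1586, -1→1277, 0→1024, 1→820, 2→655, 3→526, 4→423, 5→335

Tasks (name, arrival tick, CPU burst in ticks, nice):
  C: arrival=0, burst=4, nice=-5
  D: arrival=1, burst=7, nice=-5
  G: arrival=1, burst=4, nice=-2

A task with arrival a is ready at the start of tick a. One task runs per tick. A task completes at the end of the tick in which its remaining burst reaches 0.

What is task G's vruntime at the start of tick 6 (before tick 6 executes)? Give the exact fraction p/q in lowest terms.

t=0: vr[C=0] → run C
t=1: vr[C=1024/3121 D=1024/3121 G=1024/3121] → run C
t=2: vr[C=2048/3121 D=1024/3121 G=1024/3121] → run D
t=3: vr[C=2048/3121 D=2048/3121 G=1024/3121] → run G
t=4: vr[C=2048/3121 D=2048/3121 G=2409984/2474953] → run C
t=5: vr[C=3072/3121 D=2048/3121 G=2409984/2474953] → run D
t=6: vr[C=3072/3121 D=3072/3121 G=2409984/2474953] → run G
t=7: vr[C=3072/3121 D=3072/3121 G=4007936/2474953] → run C
t=8: vr[D=3072/3121 G=4007936/2474953] → run D
t=9: vr[D=4096/3121 G=4007936/2474953] → run D
t=10: vr[D=5120/3121 G=4007936/2474953] → run G
t=11: vr[D=5120/3121 G=5605888/2474953] → run D
t=12: vr[D=6144/3121 G=5605888/2474953] → run D
t=13: vr[D=7168/3121 G=5605888/2474953] → run G
t=14: vr[D=7168/3121] → run D
t=15: (idle)

vruntime(G, start of tick 6) = 2409984/2474953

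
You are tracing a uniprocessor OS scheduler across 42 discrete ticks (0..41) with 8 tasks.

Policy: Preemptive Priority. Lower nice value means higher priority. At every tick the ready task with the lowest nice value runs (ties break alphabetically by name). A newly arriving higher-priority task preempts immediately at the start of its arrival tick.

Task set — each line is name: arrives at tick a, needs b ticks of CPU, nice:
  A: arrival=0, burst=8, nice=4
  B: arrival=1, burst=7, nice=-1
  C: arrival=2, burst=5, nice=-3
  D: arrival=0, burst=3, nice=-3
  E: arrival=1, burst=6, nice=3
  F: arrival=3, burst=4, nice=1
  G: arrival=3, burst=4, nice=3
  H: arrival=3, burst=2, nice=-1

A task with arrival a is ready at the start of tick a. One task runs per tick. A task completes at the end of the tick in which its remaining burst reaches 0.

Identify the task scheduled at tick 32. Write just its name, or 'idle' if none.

running at tick 32 = A

t=0: ready={A,D} → run D
t=1: ready={A,B,D,E} → run D
t=2: ready={A,B,C,D,E} → run C
t=3: ready={A,B,C,D,E,F,G,H} → run C
t=4: ready={A,B,C,D,E,F,G,H} → run C
t=5: ready={A,B,C,D,E,F,G,H} → run C
t=6: ready={A,B,C,D,E,F,G,H} → run C
t=7: ready={A,B,D,E,F,G,H} → run D
t=8: ready={A,B,E,F,G,H} → run B
t=9: ready={A,B,E,F,G,H} → run B
t=10: ready={A,B,E,F,G,H} → run B
t=11: ready={A,B,E,F,G,H} → run B
t=12: ready={A,B,E,F,G,H} → run B
t=13: ready={A,B,E,F,G,H} → run B
t=14: ready={A,B,E,F,G,H} → run B
t=15: ready={A,E,F,G,H} → run H
t=16: ready={A,E,F,G,H} → run H
t=17: ready={A,E,F,G} → run F
t=18: ready={A,E,F,G} → run F
t=19: ready={A,E,F,G} → run F
t=20: ready={A,E,F,G} → run F
t=21: ready={A,E,G} → run E
t=22: ready={A,E,G} → run E
t=23: ready={A,E,G} → run E
t=24: ready={A,E,G} → run E
t=25: ready={A,E,G} → run E
t=26: ready={A,E,G} → run E
t=27: ready={A,G} → run G
t=28: ready={A,G} → run G
t=29: ready={A,G} → run G
t=30: ready={A,G} → run G
t=31: ready={A} → run A
t=32: ready={A} → run A
t=33: ready={A} → run A
t=34: ready={A} → run A
t=35: ready={A} → run A
t=36: ready={A} → run A
t=37: ready={A} → run A
t=38: ready={A} → run A
t=39: (idle)
t=40: (idle)
t=41: (idle)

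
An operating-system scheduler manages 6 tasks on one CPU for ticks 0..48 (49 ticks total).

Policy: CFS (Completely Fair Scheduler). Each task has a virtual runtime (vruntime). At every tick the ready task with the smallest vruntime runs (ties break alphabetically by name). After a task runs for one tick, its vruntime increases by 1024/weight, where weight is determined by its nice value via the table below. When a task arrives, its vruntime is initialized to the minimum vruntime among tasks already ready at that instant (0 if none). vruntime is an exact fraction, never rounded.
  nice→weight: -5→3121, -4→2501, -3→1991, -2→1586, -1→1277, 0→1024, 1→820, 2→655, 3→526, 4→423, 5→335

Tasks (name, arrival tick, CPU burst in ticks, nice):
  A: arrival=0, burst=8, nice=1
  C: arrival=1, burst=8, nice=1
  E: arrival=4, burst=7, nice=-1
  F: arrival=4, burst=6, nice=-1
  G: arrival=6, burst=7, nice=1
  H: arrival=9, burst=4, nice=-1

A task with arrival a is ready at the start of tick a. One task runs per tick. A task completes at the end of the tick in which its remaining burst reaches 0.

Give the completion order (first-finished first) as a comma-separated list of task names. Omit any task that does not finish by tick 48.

completion order = H, F, E, A, C, G

t=0: vr[A=0] → run A
t=1: vr[A=256/205 C=256/205] → run A
t=2: vr[A=512/205 C=256/205] → run C
t=3: vr[A=512/205 C=512/205] → run A
t=4: vr[A=768/205 C=512/205 E=512/205 F=512/205] → run C
t=5: vr[A=768/205 C=768/205 E=512/205 F=512/205] → run E
t=6: vr[A=768/205 C=768/205 E=863744/261785 F=512/205 G=512/205] → run F
t=7: vr[A=768/205 C=768/205 E=863744/261785 F=863744/261785 G=512/205] → run G
t=8: vr[A=768/205 C=768/205 E=863744/261785 F=863744/261785 G=768/205] → run E
t=9: vr[A=768/205 C=768/205 E=1073664/261785 F=863744/261785 G=768/205 H=863744/261785] → run F
t=10: vr[A=768/205 C=768/205 E=1073664/261785 F=1073664/261785 G=768/205 H=863744/261785] → run H
t=11: vr[A=768/205 C=768/205 E=1073664/261785 F=1073664/261785 G=768/205 H=1073664/261785] → run A
t=12: vr[A=1024/205 C=768/205 E=1073664/261785 F=1073664/261785 G=768/205 H=1073664/261785] → run C
t=13: vr[A=1024/205 C=1024/205 E=1073664/261785 F=1073664/261785 G=768/205 H=1073664/261785] → run G
t=14: vr[A=1024/205 C=1024/205 E=1073664/261785 F=1073664/261785 G=1024/205 H=1073664/261785] → run E
t=15: vr[A=1024/205 C=1024/205 E=1283584/261785 F=1073664/261785 G=1024/205 H=1073664/261785] → run F
t=16: vr[A=1024/205 C=1024/205 E=1283584/261785 F=1283584/261785 G=1024/205 H=1073664/261785] → run H
t=17: vr[A=1024/205 C=1024/205 E=1283584/261785 F=1283584/261785 G=1024/205 H=1283584/261785] → run E
t=18: vr[A=1024/205 C=1024/205 E=1493504/261785 F=1283584/261785 G=1024/205 H=1283584/261785] → run F
t=19: vr[A=1024/205 C=1024/205 E=1493504/261785 F=1493504/261785 G=1024/205 H=1283584/261785] → run H
t=20: vr[A=1024/205 C=1024/205 E=1493504/261785 F=1493504/261785 G=1024/205 H=1493504/261785] → run A
t=21: vr[A=256/41 C=1024/205 E=1493504/261785 F=1493504/261785 G=1024/205 H=1493504/261785] → run C
t=22: vr[A=256/41 C=256/41 E=1493504/261785 F=1493504/261785 G=1024/205 H=1493504/261785] → run G
t=23: vr[A=256/41 C=256/41 E=1493504/261785 F=1493504/261785 G=256/41 H=1493504/261785] → run E
t=24: vr[A=256/41 C=256/41 E=1703424/261785 F=1493504/261785 G=256/41 H=1493504/261785] → run F
t=25: vr[A=256/41 C=256/41 E=1703424/261785 F=1703424/261785 G=256/41 H=1493504/261785] → run H
t=26: vr[A=256/41 C=256/41 E=1703424/261785 F=1703424/261785 G=256/41] → run A
t=27: vr[A=1536/205 C=256/41 E=1703424/261785 F=1703424/261785 G=256/41] → run C
t=28: vr[A=1536/205 C=1536/205 E=1703424/261785 F=1703424/261785 G=256/41] → run G
t=29: vr[A=1536/205 C=1536/205 E=1703424/261785 F=1703424/261785 G=1536/205] → run E
t=30: vr[A=1536/205 C=1536/205 E=1913344/261785 F=1703424/261785 G=1536/205] → run F
t=31: vr[A=1536/205 C=1536/205 E=1913344/261785 G=1536/205] → run E
t=32: vr[A=1536/205 C=1536/205 G=1536/205] → run A
t=33: vr[A=1792/205 C=1536/205 G=1536/205] → run C
t=34: vr[A=1792/205 C=1792/205 G=1536/205] → run G
t=35: vr[A=1792/205 C=1792/205 G=1792/205] → run A
t=36: vr[C=1792/205 G=1792/205] → run C
t=37: vr[C=2048/205 G=1792/205] → run G
t=38: vr[C=2048/205 G=2048/205] → run C
t=39: vr[G=2048/205] → run G
t=40: (idle)
t=41: (idle)
t=42: (idle)
t=43: (idle)
t=44: (idle)
t=45: (idle)
t=46: (idle)
t=47: (idle)
t=48: (idle)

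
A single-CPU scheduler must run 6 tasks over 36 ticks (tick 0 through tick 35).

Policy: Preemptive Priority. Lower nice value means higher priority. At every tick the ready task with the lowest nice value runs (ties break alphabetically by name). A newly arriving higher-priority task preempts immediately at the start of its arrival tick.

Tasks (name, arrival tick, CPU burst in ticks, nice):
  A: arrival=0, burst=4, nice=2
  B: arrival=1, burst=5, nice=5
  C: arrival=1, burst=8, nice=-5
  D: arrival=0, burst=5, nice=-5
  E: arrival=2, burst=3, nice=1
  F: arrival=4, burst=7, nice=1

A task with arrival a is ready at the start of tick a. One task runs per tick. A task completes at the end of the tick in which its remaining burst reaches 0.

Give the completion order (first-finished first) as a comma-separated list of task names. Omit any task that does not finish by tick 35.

t=0: ready={A,D} → run D
t=1: ready={A,B,C,D} → run C
t=2: ready={A,B,C,D,E} → run C
t=3: ready={A,B,C,D,E} → run C
t=4: ready={A,B,C,D,E,F} → run C
t=5: ready={A,B,C,D,E,F} → run C
t=6: ready={A,B,C,D,E,F} → run C
t=7: ready={A,B,C,D,E,F} → run C
t=8: ready={A,B,C,D,E,F} → run C
t=9: ready={A,B,D,E,F} → run D
t=10: ready={A,B,D,E,F} → run D
t=11: ready={A,B,D,E,F} → run D
t=12: ready={A,B,D,E,F} → run D
t=13: ready={A,B,E,F} → run E
t=14: ready={A,B,E,F} → run E
t=15: ready={A,B,E,F} → run E
t=16: ready={A,B,F} → run F
t=17: ready={A,B,F} → run F
t=18: ready={A,B,F} → run F
t=19: ready={A,B,F} → run F
t=20: ready={A,B,F} → run F
t=21: ready={A,B,F} → run F
t=22: ready={A,B,F} → run F
t=23: ready={A,B} → run A
t=24: ready={A,B} → run A
t=25: ready={A,B} → run A
t=26: ready={A,B} → run A
t=27: ready={B} → run B
t=28: ready={B} → run B
t=29: ready={B} → run B
t=30: ready={B} → run B
t=31: ready={B} → run B
t=32: (idle)
t=33: (idle)
t=34: (idle)
t=35: (idle)

completion order = C, D, E, F, A, B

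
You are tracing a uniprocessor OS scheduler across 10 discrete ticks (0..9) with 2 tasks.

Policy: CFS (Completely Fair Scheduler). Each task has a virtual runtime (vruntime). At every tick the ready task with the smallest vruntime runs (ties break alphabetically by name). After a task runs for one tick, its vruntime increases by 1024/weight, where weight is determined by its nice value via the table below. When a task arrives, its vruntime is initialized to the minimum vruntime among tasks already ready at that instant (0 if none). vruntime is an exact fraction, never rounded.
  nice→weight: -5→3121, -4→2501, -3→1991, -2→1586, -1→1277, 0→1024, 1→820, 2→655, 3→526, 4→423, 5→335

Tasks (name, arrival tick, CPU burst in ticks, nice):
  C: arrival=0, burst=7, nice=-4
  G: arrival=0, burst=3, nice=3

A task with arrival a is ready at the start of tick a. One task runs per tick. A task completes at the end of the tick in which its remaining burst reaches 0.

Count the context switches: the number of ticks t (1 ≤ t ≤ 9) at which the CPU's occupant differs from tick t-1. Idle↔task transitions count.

context switches = 5

t=0: vr[C=0 G=0] → run C
t=1: vr[C=1024/2501 G=0] → run G
t=2: vr[C=1024/2501 G=512/263] → run C
t=3: vr[C=2048/2501 G=512/263] → run C
t=4: vr[C=3072/2501 G=512/263] → run C
t=5: vr[C=4096/2501 G=512/263] → run C
t=6: vr[C=5120/2501 G=512/263] → run G
t=7: vr[C=5120/2501 G=1024/263] → run C
t=8: vr[C=6144/2501 G=1024/263] → run C
t=9: vr[G=1024/263] → run G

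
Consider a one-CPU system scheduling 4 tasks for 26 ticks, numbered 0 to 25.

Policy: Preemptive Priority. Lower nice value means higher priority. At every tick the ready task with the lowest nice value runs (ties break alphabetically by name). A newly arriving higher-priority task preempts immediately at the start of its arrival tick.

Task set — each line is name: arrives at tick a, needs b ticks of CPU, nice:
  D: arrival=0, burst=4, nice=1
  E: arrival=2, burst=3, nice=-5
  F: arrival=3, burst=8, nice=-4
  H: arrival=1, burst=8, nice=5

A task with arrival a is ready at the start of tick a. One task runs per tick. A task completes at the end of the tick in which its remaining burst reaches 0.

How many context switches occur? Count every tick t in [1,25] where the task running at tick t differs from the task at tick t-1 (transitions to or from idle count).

context switches = 5

t=0: ready={D} → run D
t=1: ready={D,H} → run D
t=2: ready={D,E,H} → run E
t=3: ready={D,E,F,H} → run E
t=4: ready={D,E,F,H} → run E
t=5: ready={D,F,H} → run F
t=6: ready={D,F,H} → run F
t=7: ready={D,F,H} → run F
t=8: ready={D,F,H} → run F
t=9: ready={D,F,H} → run F
t=10: ready={D,F,H} → run F
t=11: ready={D,F,H} → run F
t=12: ready={D,F,H} → run F
t=13: ready={D,H} → run D
t=14: ready={D,H} → run D
t=15: ready={H} → run H
t=16: ready={H} → run H
t=17: ready={H} → run H
t=18: ready={H} → run H
t=19: ready={H} → run H
t=20: ready={H} → run H
t=21: ready={H} → run H
t=22: ready={H} → run H
t=23: (idle)
t=24: (idle)
t=25: (idle)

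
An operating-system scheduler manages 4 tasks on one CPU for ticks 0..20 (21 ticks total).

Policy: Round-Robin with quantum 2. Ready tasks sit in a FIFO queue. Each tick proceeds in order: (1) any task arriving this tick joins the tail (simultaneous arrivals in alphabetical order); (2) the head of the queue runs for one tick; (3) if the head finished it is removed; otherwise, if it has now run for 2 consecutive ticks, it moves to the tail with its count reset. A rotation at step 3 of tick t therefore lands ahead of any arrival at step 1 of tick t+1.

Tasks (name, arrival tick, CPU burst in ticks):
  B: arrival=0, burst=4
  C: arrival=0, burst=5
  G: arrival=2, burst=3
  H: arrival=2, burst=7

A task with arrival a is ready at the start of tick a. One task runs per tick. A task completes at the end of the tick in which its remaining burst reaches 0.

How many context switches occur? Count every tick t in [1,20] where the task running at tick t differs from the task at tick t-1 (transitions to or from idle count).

context switches = 10

t=0: queue=[B,C] q_used=0 → run B
t=1: queue=[B,C] q_used=1 → run B
t=2: queue=[C,B,G,H] q_used=0 → run C
t=3: queue=[C,B,G,H] q_used=1 → run C
t=4: queue=[B,G,H,C] q_used=0 → run B
t=5: queue=[B,G,H,C] q_used=1 → run B
t=6: queue=[G,H,C] q_used=0 → run G
t=7: queue=[G,H,C] q_used=1 → run G
t=8: queue=[H,C,G] q_used=0 → run H
t=9: queue=[H,C,G] q_used=1 → run H
t=10: queue=[C,G,H] q_used=0 → run C
t=11: queue=[C,G,H] q_used=1 → run C
t=12: queue=[G,H,C] q_used=0 → run G
t=13: queue=[H,C] q_used=0 → run H
t=14: queue=[H,C] q_used=1 → run H
t=15: queue=[C,H] q_used=0 → run C
t=16: queue=[H] q_used=0 → run H
t=17: queue=[H] q_used=1 → run H
t=18: queue=[H] q_used=0 → run H
t=19: (idle)
t=20: (idle)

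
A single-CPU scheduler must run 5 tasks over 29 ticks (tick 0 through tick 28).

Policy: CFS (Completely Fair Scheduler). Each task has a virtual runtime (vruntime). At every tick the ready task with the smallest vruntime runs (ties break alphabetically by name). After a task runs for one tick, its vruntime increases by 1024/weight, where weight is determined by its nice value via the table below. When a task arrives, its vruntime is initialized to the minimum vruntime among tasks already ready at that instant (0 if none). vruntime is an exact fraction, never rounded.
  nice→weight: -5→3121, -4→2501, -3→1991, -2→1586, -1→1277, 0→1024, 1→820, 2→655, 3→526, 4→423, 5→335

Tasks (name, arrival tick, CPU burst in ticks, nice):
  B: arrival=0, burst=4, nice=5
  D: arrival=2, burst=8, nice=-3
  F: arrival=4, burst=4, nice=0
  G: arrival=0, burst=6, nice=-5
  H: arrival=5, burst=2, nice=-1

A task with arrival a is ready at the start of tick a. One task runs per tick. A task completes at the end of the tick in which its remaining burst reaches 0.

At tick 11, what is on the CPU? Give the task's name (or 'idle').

running at tick 11 = H

t=0: vr[B=0 G=0] → run B
t=1: vr[B=1024/335 G=0] → run G
t=2: vr[B=1024/335 D=1024/3121 G=1024/3121] → run D
t=3: vr[B=1024/335 D=5234688/6213911 G=1024/3121] → run G
t=4: vr[B=1024/335 D=5234688/6213911 F=2048/3121 G=2048/3121] → run F
t=5: vr[B=1024/335 D=5234688/6213911 F=5169/3121 G=2048/3121 H=2048/3121] → run G
t=6: vr[B=1024/335 D=5234688/6213911 F=5169/3121 G=3072/3121 H=2048/3121] → run H
t=7: vr[B=1024/335 D=5234688/6213911 F=5169/3121 G=3072/3121 H=5811200/3985517] → run D
t=8: vr[B=1024/335 D=8430592/6213911 F=5169/3121 G=3072/3121 H=5811200/3985517] → run G
t=9: vr[B=1024/335 D=8430592/6213911 F=5169/3121 G=4096/3121 H=5811200/3985517] → run G
t=10: vr[B=1024/335 D=8430592/6213911 F=5169/3121 G=5120/3121 H=5811200/3985517] → run D
t=11: vr[B=1024/335 D=11626496/6213911 F=5169/3121 G=5120/3121 H=5811200/3985517] → run H
t=12: vr[B=1024/335 D=11626496/6213911 F=5169/3121 G=5120/3121] → run G
t=13: vr[B=1024/335 D=11626496/6213911 F=5169/3121] → run F
t=14: vr[B=1024/335 D=11626496/6213911 F=8290/3121] → run D
t=15: vr[B=1024/335 D=14822400/6213911 F=8290/3121] → run D
t=16: vr[B=1024/335 D=18018304/6213911 F=8290/3121] → run F
t=17: vr[B=1024/335 D=18018304/6213911 F=11411/3121] → run D
t=18: vr[B=1024/335 D=21214208/6213911 F=11411/3121] → run B
t=19: vr[B=2048/335 D=21214208/6213911 F=11411/3121] → run D
t=20: vr[B=2048/335 D=24410112/6213911 F=11411/3121] → run F
t=21: vr[B=2048/335 D=24410112/6213911] → run D
t=22: vr[B=2048/335] → run B
t=23: vr[B=3072/335] → run B
t=24: (idle)
t=25: (idle)
t=26: (idle)
t=27: (idle)
t=28: (idle)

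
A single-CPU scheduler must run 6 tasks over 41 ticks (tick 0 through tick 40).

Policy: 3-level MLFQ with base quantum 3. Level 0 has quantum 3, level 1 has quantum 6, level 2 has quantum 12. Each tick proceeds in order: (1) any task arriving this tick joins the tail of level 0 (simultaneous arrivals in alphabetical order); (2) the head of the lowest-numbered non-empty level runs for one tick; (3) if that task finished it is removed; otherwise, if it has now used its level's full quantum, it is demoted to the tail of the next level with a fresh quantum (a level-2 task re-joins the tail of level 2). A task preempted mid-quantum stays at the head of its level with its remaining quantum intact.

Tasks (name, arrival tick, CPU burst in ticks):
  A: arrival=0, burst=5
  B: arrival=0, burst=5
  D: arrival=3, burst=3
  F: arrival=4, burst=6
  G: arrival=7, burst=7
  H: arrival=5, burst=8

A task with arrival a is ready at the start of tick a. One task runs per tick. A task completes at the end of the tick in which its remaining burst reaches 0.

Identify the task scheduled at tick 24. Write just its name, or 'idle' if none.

t=0: L0/L1/L2 = AB/-/- → run A
t=1: L0/L1/L2 = AB/-/- → run A
t=2: L0/L1/L2 = AB/-/- → run A
t=3: L0/L1/L2 = BD/A/- → run B
t=4: L0/L1/L2 = BDF/A/- → run B
t=5: L0/L1/L2 = BDFH/A/- → run B
t=6: L0/L1/L2 = DFH/AB/- → run D
t=7: L0/L1/L2 = DFHG/AB/- → run D
t=8: L0/L1/L2 = DFHG/AB/- → run D
t=9: L0/L1/L2 = FHG/AB/- → run F
t=10: L0/L1/L2 = FHG/AB/- → run F
t=11: L0/L1/L2 = FHG/AB/- → run F
t=12: L0/L1/L2 = HG/ABF/- → run H
t=13: L0/L1/L2 = HG/ABF/- → run H
t=14: L0/L1/L2 = HG/ABF/- → run H
t=15: L0/L1/L2 = G/ABFH/- → run G
t=16: L0/L1/L2 = G/ABFH/- → run G
t=17: L0/L1/L2 = G/ABFH/- → run G
t=18: L0/L1/L2 = -/ABFHG/- → run A
t=19: L0/L1/L2 = -/ABFHG/- → run A
t=20: L0/L1/L2 = -/BFHG/- → run B
t=21: L0/L1/L2 = -/BFHG/- → run B
t=22: L0/L1/L2 = -/FHG/- → run F
t=23: L0/L1/L2 = -/FHG/- → run F
t=24: L0/L1/L2 = -/FHG/- → run F
t=25: L0/L1/L2 = -/HG/- → run H
t=26: L0/L1/L2 = -/HG/- → run H
t=27: L0/L1/L2 = -/HG/- → run H
t=28: L0/L1/L2 = -/HG/- → run H
t=29: L0/L1/L2 = -/HG/- → run H
t=30: L0/L1/L2 = -/G/- → run G
t=31: L0/L1/L2 = -/G/- → run G
t=32: L0/L1/L2 = -/G/- → run G
t=33: L0/L1/L2 = -/G/- → run G
t=34: (idle)
t=35: (idle)
t=36: (idle)
t=37: (idle)
t=38: (idle)
t=39: (idle)
t=40: (idle)

running at tick 24 = F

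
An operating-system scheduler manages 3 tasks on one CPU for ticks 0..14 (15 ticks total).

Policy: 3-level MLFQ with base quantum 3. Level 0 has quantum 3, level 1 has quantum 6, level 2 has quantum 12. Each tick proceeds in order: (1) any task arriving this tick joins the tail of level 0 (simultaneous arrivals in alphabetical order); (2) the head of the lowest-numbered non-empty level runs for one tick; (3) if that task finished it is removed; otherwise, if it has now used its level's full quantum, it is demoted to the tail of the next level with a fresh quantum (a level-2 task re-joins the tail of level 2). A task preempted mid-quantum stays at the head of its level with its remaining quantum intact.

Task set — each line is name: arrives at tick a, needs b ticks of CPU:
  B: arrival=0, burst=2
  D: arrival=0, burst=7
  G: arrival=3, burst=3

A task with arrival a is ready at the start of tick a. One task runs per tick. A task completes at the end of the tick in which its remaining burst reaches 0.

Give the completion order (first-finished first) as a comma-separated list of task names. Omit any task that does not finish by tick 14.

completion order = B, G, D

t=0: L0/L1/L2 = BD/-/- → run B
t=1: L0/L1/L2 = BD/-/- → run B
t=2: L0/L1/L2 = D/-/- → run D
t=3: L0/L1/L2 = DG/-/- → run D
t=4: L0/L1/L2 = DG/-/- → run D
t=5: L0/L1/L2 = G/D/- → run G
t=6: L0/L1/L2 = G/D/- → run G
t=7: L0/L1/L2 = G/D/- → run G
t=8: L0/L1/L2 = -/D/- → run D
t=9: L0/L1/L2 = -/D/- → run D
t=10: L0/L1/L2 = -/D/- → run D
t=11: L0/L1/L2 = -/D/- → run D
t=12: (idle)
t=13: (idle)
t=14: (idle)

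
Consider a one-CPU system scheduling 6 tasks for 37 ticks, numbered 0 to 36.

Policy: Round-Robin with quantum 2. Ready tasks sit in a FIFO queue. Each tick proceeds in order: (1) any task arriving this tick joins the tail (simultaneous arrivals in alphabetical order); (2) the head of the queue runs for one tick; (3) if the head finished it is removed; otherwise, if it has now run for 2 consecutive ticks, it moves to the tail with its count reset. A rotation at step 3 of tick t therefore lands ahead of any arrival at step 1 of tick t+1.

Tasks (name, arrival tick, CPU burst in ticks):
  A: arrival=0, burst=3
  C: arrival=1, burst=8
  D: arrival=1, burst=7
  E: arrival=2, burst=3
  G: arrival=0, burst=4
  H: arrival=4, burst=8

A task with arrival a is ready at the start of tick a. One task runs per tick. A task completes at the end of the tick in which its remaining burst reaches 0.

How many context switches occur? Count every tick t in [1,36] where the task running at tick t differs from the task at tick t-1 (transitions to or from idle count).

t=0: queue=[A,G] q_used=0 → run A
t=1: queue=[A,G,C,D] q_used=1 → run A
t=2: queue=[G,C,D,A,E] q_used=0 → run G
t=3: queue=[G,C,D,A,E] q_used=1 → run G
t=4: queue=[C,D,A,E,G,H] q_used=0 → run C
t=5: queue=[C,D,A,E,G,H] q_used=1 → run C
t=6: queue=[D,A,E,G,H,C] q_used=0 → run D
t=7: queue=[D,A,E,G,H,C] q_used=1 → run D
t=8: queue=[A,E,G,H,C,D] q_used=0 → run A
t=9: queue=[E,G,H,C,D] q_used=0 → run E
t=10: queue=[E,G,H,C,D] q_used=1 → run E
t=11: queue=[G,H,C,D,E] q_used=0 → run G
t=12: queue=[G,H,C,D,E] q_used=1 → run G
t=13: queue=[H,C,D,E] q_used=0 → run H
t=14: queue=[H,C,D,E] q_used=1 → run H
t=15: queue=[C,D,E,H] q_used=0 → run C
t=16: queue=[C,D,E,H] q_used=1 → run C
t=17: queue=[D,E,H,C] q_used=0 → run D
t=18: queue=[D,E,H,C] q_used=1 → run D
t=19: queue=[E,H,C,D] q_used=0 → run E
t=20: queue=[H,C,D] q_used=0 → run H
t=21: queue=[H,C,D] q_used=1 → run H
t=22: queue=[C,D,H] q_used=0 → run C
t=23: queue=[C,D,H] q_used=1 → run C
t=24: queue=[D,H,C] q_used=0 → run D
t=25: queue=[D,H,C] q_used=1 → run D
t=26: queue=[H,C,D] q_used=0 → run H
t=27: queue=[H,C,D] q_used=1 → run H
t=28: queue=[C,D,H] q_used=0 → run C
t=29: queue=[C,D,H] q_used=1 → run C
t=30: queue=[D,H] q_used=0 → run D
t=31: queue=[H] q_used=0 → run H
t=32: queue=[H] q_used=1 → run H
t=33: (idle)
t=34: (idle)
t=35: (idle)
t=36: (idle)

context switches = 18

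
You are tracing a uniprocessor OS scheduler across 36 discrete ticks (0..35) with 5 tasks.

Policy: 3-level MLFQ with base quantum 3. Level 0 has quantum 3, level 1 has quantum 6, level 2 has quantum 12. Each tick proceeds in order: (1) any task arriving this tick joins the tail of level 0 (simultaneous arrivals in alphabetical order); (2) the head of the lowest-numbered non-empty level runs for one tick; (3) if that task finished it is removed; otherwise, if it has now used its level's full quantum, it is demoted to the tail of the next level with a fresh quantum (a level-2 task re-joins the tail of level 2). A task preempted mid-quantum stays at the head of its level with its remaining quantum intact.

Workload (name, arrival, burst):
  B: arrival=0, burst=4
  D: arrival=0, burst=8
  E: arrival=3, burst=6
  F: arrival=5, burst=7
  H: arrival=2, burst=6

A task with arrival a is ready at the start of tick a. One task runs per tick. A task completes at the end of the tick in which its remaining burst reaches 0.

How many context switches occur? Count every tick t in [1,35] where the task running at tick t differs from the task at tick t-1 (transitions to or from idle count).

context switches = 10

t=0: L0/L1/L2 = BD/-/- → run B
t=1: L0/L1/L2 = BD/-/- → run B
t=2: L0/L1/L2 = BDH/-/- → run B
t=3: L0/L1/L2 = DHE/B/- → run D
t=4: L0/L1/L2 = DHE/B/- → run D
t=5: L0/L1/L2 = DHEF/B/- → run D
t=6: L0/L1/L2 = HEF/BD/- → run H
t=7: L0/L1/L2 = HEF/BD/- → run H
t=8: L0/L1/L2 = HEF/BD/- → run H
t=9: L0/L1/L2 = EF/BDH/- → run E
t=10: L0/L1/L2 = EF/BDH/- → run E
t=11: L0/L1/L2 = EF/BDH/- → run E
t=12: L0/L1/L2 = F/BDHE/- → run F
t=13: L0/L1/L2 = F/BDHE/- → run F
t=14: L0/L1/L2 = F/BDHE/- → run F
t=15: L0/L1/L2 = -/BDHEF/- → run B
t=16: L0/L1/L2 = -/DHEF/- → run D
t=17: L0/L1/L2 = -/DHEF/- → run D
t=18: L0/L1/L2 = -/DHEF/- → run D
t=19: L0/L1/L2 = -/DHEF/- → run D
t=20: L0/L1/L2 = -/DHEF/- → run D
t=21: L0/L1/L2 = -/HEF/- → run H
t=22: L0/L1/L2 = -/HEF/- → run H
t=23: L0/L1/L2 = -/HEF/- → run H
t=24: L0/L1/L2 = -/EF/- → run E
t=25: L0/L1/L2 = -/EF/- → run E
t=26: L0/L1/L2 = -/EF/- → run E
t=27: L0/L1/L2 = -/F/- → run F
t=28: L0/L1/L2 = -/F/- → run F
t=29: L0/L1/L2 = -/F/- → run F
t=30: L0/L1/L2 = -/F/- → run F
t=31: (idle)
t=32: (idle)
t=33: (idle)
t=34: (idle)
t=35: (idle)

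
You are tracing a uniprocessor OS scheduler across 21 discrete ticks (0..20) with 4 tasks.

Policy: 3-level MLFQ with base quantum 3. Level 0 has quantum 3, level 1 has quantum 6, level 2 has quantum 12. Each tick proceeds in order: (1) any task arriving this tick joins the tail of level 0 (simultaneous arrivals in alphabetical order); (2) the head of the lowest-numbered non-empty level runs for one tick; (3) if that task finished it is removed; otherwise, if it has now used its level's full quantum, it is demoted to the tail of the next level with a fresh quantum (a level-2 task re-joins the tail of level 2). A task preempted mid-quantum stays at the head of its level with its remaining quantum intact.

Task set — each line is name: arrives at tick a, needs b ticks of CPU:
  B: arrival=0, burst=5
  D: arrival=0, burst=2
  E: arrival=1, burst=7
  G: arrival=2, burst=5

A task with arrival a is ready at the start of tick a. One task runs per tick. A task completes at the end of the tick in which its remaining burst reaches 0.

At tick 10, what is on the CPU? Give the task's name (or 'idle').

running at tick 10 = G

t=0: L0/L1/L2 = BD/-/- → run B
t=1: L0/L1/L2 = BDE/-/- → run B
t=2: L0/L1/L2 = BDEG/-/- → run B
t=3: L0/L1/L2 = DEG/B/- → run D
t=4: L0/L1/L2 = DEG/B/- → run D
t=5: L0/L1/L2 = EG/B/- → run E
t=6: L0/L1/L2 = EG/B/- → run E
t=7: L0/L1/L2 = EG/B/- → run E
t=8: L0/L1/L2 = G/BE/- → run G
t=9: L0/L1/L2 = G/BE/- → run G
t=10: L0/L1/L2 = G/BE/- → run G
t=11: L0/L1/L2 = -/BEG/- → run B
t=12: L0/L1/L2 = -/BEG/- → run B
t=13: L0/L1/L2 = -/EG/- → run E
t=14: L0/L1/L2 = -/EG/- → run E
t=15: L0/L1/L2 = -/EG/- → run E
t=16: L0/L1/L2 = -/EG/- → run E
t=17: L0/L1/L2 = -/G/- → run G
t=18: L0/L1/L2 = -/G/- → run G
t=19: (idle)
t=20: (idle)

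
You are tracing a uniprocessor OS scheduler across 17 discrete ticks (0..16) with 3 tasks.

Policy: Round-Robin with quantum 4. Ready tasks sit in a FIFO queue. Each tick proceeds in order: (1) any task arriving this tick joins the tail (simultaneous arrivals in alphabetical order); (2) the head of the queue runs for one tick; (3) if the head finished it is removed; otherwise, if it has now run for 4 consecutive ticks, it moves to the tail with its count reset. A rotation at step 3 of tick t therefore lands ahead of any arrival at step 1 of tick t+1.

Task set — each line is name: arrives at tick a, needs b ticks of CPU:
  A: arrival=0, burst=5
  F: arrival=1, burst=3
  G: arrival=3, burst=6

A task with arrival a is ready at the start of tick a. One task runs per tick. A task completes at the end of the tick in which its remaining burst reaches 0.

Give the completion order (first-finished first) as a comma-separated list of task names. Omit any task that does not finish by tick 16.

t=0: queue=[A] q_used=0 → run A
t=1: queue=[A,F] q_used=1 → run A
t=2: queue=[A,F] q_used=2 → run A
t=3: queue=[A,F,G] q_used=3 → run A
t=4: queue=[F,G,A] q_used=0 → run F
t=5: queue=[F,G,A] q_used=1 → run F
t=6: queue=[F,G,A] q_used=2 → run F
t=7: queue=[G,A] q_used=0 → run G
t=8: queue=[G,A] q_used=1 → run G
t=9: queue=[G,A] q_used=2 → run G
t=10: queue=[G,A] q_used=3 → run G
t=11: queue=[A,G] q_used=0 → run A
t=12: queue=[G] q_used=0 → run G
t=13: queue=[G] q_used=1 → run G
t=14: (idle)
t=15: (idle)
t=16: (idle)

completion order = F, A, G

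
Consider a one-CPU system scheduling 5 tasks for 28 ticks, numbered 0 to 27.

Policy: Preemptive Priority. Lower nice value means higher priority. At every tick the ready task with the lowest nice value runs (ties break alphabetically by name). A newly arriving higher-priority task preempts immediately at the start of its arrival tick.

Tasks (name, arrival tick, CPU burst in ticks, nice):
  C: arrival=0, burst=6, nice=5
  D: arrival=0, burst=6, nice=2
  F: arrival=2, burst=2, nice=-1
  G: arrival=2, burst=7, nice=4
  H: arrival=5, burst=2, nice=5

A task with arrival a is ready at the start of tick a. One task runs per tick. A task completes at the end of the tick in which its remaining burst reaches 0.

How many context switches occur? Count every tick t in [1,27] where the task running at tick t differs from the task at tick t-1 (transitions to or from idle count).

context switches = 6

t=0: ready={C,D} → run D
t=1: ready={C,D} → run D
t=2: ready={C,D,F,G} → run F
t=3: ready={C,D,F,G} → run F
t=4: ready={C,D,G} → run D
t=5: ready={C,D,G,H} → run D
t=6: ready={C,D,G,H} → run D
t=7: ready={C,D,G,H} → run D
t=8: ready={C,G,H} → run G
t=9: ready={C,G,H} → run G
t=10: ready={C,G,H} → run G
t=11: ready={C,G,H} → run G
t=12: ready={C,G,H} → run G
t=13: ready={C,G,H} → run G
t=14: ready={C,G,H} → run G
t=15: ready={C,H} → run C
t=16: ready={C,H} → run C
t=17: ready={C,H} → run C
t=18: ready={C,H} → run C
t=19: ready={C,H} → run C
t=20: ready={C,H} → run C
t=21: ready={H} → run H
t=22: ready={H} → run H
t=23: (idle)
t=24: (idle)
t=25: (idle)
t=26: (idle)
t=27: (idle)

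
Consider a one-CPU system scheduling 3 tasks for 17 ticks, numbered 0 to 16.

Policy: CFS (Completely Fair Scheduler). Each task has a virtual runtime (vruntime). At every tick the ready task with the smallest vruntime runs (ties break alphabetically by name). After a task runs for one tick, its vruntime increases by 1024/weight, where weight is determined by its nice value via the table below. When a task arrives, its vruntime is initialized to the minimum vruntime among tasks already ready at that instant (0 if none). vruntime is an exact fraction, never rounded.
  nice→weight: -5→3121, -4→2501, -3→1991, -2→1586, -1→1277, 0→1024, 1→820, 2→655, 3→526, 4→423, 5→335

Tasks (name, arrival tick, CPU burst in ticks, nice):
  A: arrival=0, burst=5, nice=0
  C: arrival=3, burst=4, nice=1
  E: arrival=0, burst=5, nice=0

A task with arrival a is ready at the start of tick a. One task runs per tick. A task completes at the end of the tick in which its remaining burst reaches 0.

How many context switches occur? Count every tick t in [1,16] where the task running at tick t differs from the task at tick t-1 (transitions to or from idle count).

t=0: vr[A=0 E=0] → run A
t=1: vr[A=1 E=0] → run E
t=2: vr[A=1 E=1] → run A
t=3: vr[A=2 C=1 E=1] → run C
t=4: vr[A=2 C=461/205 E=1] → run E
t=5: vr[A=2 C=461/205 E=2] → run A
t=6: vr[A=3 C=461/205 E=2] → run E
t=7: vr[A=3 C=461/205 E=3] → run C
t=8: vr[A=3 C=717/205 E=3] → run A
t=9: vr[A=4 C=717/205 E=3] → run E
t=10: vr[A=4 C=717/205 E=4] → run C
t=11: vr[A=4 C=973/205 E=4] → run A
t=12: vr[C=973/205 E=4] → run E
t=13: vr[C=973/205] → run C
t=14: (idle)
t=15: (idle)
t=16: (idle)

context switches = 14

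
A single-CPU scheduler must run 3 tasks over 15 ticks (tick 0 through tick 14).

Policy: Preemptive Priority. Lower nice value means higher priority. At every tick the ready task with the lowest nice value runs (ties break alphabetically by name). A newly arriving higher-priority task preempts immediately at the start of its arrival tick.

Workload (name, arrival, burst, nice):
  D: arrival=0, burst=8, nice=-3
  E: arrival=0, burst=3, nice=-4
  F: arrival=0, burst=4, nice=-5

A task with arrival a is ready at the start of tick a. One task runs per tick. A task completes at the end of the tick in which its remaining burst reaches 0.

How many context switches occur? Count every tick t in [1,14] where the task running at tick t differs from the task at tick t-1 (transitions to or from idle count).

context switches = 2

t=0: ready={D,E,F} → run F
t=1: ready={D,E,F} → run F
t=2: ready={D,E,F} → run F
t=3: ready={D,E,F} → run F
t=4: ready={D,E} → run E
t=5: ready={D,E} → run E
t=6: ready={D,E} → run E
t=7: ready={D} → run D
t=8: ready={D} → run D
t=9: ready={D} → run D
t=10: ready={D} → run D
t=11: ready={D} → run D
t=12: ready={D} → run D
t=13: ready={D} → run D
t=14: ready={D} → run D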